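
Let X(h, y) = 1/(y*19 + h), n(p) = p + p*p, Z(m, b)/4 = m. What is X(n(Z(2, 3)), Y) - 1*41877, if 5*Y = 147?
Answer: -132038176/3153 ≈ -41877.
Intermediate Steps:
Y = 147/5 (Y = (1/5)*147 = 147/5 ≈ 29.400)
Z(m, b) = 4*m
n(p) = p + p**2
X(h, y) = 1/(h + 19*y) (X(h, y) = 1/(19*y + h) = 1/(h + 19*y))
X(n(Z(2, 3)), Y) - 1*41877 = 1/((4*2)*(1 + 4*2) + 19*(147/5)) - 1*41877 = 1/(8*(1 + 8) + 2793/5) - 41877 = 1/(8*9 + 2793/5) - 41877 = 1/(72 + 2793/5) - 41877 = 1/(3153/5) - 41877 = 5/3153 - 41877 = -132038176/3153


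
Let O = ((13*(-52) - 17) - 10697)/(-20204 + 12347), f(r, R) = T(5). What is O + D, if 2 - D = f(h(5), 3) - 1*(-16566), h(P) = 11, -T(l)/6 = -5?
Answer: -130367668/7857 ≈ -16593.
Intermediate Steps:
T(l) = 30 (T(l) = -6*(-5) = 30)
f(r, R) = 30
O = 11390/7857 (O = ((-676 - 17) - 10697)/(-7857) = (-693 - 10697)*(-1/7857) = -11390*(-1/7857) = 11390/7857 ≈ 1.4497)
D = -16594 (D = 2 - (30 - 1*(-16566)) = 2 - (30 + 16566) = 2 - 1*16596 = 2 - 16596 = -16594)
O + D = 11390/7857 - 16594 = -130367668/7857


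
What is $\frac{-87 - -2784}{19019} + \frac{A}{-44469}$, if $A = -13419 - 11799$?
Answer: $\frac{22205705}{31324293} \approx 0.7089$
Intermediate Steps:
$A = -25218$ ($A = -13419 - 11799 = -25218$)
$\frac{-87 - -2784}{19019} + \frac{A}{-44469} = \frac{-87 - -2784}{19019} - \frac{25218}{-44469} = \left(-87 + 2784\right) \frac{1}{19019} - - \frac{934}{1647} = 2697 \cdot \frac{1}{19019} + \frac{934}{1647} = \frac{2697}{19019} + \frac{934}{1647} = \frac{22205705}{31324293}$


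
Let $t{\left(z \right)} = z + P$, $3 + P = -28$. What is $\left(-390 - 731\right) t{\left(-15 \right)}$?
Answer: $51566$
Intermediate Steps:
$P = -31$ ($P = -3 - 28 = -31$)
$t{\left(z \right)} = -31 + z$ ($t{\left(z \right)} = z - 31 = -31 + z$)
$\left(-390 - 731\right) t{\left(-15 \right)} = \left(-390 - 731\right) \left(-31 - 15\right) = \left(-1121\right) \left(-46\right) = 51566$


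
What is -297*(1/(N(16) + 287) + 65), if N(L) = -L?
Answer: -5231952/271 ≈ -19306.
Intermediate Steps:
-297*(1/(N(16) + 287) + 65) = -297*(1/(-1*16 + 287) + 65) = -297*(1/(-16 + 287) + 65) = -297*(1/271 + 65) = -297*17616/271 = -5231952/271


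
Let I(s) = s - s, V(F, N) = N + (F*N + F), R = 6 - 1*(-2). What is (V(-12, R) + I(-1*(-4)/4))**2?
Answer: 10000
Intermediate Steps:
R = 8 (R = 6 + 2 = 8)
V(F, N) = F + N + F*N (V(F, N) = N + (F + F*N) = F + N + F*N)
I(s) = 0
(V(-12, R) + I(-1*(-4)/4))**2 = ((-12 + 8 - 12*8) + 0)**2 = ((-12 + 8 - 96) + 0)**2 = (-100 + 0)**2 = (-100)**2 = 10000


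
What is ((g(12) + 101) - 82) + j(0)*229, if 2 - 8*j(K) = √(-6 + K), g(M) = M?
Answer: 353/4 - 229*I*√6/8 ≈ 88.25 - 70.117*I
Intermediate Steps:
j(K) = ¼ - √(-6 + K)/8
((g(12) + 101) - 82) + j(0)*229 = ((12 + 101) - 82) + (¼ - √(-6 + 0)/8)*229 = (113 - 82) + (¼ - I*√6/8)*229 = 31 + (¼ - I*√6/8)*229 = 31 + (229/4 - 229*I*√6/8) = 353/4 - 229*I*√6/8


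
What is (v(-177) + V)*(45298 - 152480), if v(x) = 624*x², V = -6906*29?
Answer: -2073866876004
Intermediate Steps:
V = -200274
(v(-177) + V)*(45298 - 152480) = (624*(-177)² - 200274)*(45298 - 152480) = (624*31329 - 200274)*(-107182) = (19549296 - 200274)*(-107182) = 19349022*(-107182) = -2073866876004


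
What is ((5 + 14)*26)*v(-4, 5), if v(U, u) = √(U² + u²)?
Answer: 494*√41 ≈ 3163.1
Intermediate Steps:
((5 + 14)*26)*v(-4, 5) = ((5 + 14)*26)*√((-4)² + 5²) = (19*26)*√(16 + 25) = 494*√41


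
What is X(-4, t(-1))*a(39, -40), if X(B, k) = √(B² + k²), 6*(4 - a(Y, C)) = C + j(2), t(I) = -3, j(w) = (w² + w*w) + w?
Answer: 45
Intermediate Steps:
j(w) = w + 2*w² (j(w) = (w² + w²) + w = 2*w² + w = w + 2*w²)
a(Y, C) = 7/3 - C/6 (a(Y, C) = 4 - (C + 2*(1 + 2*2))/6 = 4 - (C + 2*(1 + 4))/6 = 4 - (C + 2*5)/6 = 4 - (C + 10)/6 = 4 - (10 + C)/6 = 4 + (-5/3 - C/6) = 7/3 - C/6)
X(-4, t(-1))*a(39, -40) = √((-4)² + (-3)²)*(7/3 - ⅙*(-40)) = √(16 + 9)*(7/3 + 20/3) = √25*9 = 5*9 = 45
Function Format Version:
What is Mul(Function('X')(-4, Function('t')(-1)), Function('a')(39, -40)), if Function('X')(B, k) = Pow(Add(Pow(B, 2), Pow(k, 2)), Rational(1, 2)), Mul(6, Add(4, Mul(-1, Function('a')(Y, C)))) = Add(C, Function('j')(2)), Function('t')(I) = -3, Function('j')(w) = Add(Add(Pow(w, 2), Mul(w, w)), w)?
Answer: 45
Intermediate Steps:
Function('j')(w) = Add(w, Mul(2, Pow(w, 2))) (Function('j')(w) = Add(Add(Pow(w, 2), Pow(w, 2)), w) = Add(Mul(2, Pow(w, 2)), w) = Add(w, Mul(2, Pow(w, 2))))
Function('a')(Y, C) = Add(Rational(7, 3), Mul(Rational(-1, 6), C)) (Function('a')(Y, C) = Add(4, Mul(Rational(-1, 6), Add(C, Mul(2, Add(1, Mul(2, 2)))))) = Add(4, Mul(Rational(-1, 6), Add(C, Mul(2, Add(1, 4))))) = Add(4, Mul(Rational(-1, 6), Add(C, Mul(2, 5)))) = Add(4, Mul(Rational(-1, 6), Add(C, 10))) = Add(4, Mul(Rational(-1, 6), Add(10, C))) = Add(4, Add(Rational(-5, 3), Mul(Rational(-1, 6), C))) = Add(Rational(7, 3), Mul(Rational(-1, 6), C)))
Mul(Function('X')(-4, Function('t')(-1)), Function('a')(39, -40)) = Mul(Pow(Add(Pow(-4, 2), Pow(-3, 2)), Rational(1, 2)), Add(Rational(7, 3), Mul(Rational(-1, 6), -40))) = Mul(Pow(Add(16, 9), Rational(1, 2)), Add(Rational(7, 3), Rational(20, 3))) = Mul(Pow(25, Rational(1, 2)), 9) = Mul(5, 9) = 45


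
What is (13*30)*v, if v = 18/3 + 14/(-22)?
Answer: 23010/11 ≈ 2091.8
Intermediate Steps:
v = 59/11 (v = 18*(1/3) + 14*(-1/22) = 6 - 7/11 = 59/11 ≈ 5.3636)
(13*30)*v = (13*30)*(59/11) = 390*(59/11) = 23010/11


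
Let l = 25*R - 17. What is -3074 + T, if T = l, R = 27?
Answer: -2416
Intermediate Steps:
l = 658 (l = 25*27 - 17 = 675 - 17 = 658)
T = 658
-3074 + T = -3074 + 658 = -2416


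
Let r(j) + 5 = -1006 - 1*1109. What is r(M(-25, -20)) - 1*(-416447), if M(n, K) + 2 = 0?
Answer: 414327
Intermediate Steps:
M(n, K) = -2 (M(n, K) = -2 + 0 = -2)
r(j) = -2120 (r(j) = -5 + (-1006 - 1*1109) = -5 + (-1006 - 1109) = -5 - 2115 = -2120)
r(M(-25, -20)) - 1*(-416447) = -2120 - 1*(-416447) = -2120 + 416447 = 414327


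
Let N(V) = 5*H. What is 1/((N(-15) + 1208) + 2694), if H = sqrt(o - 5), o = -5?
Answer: 1951/7612927 - 5*I*sqrt(10)/15225854 ≈ 0.00025627 - 1.0385e-6*I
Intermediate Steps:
H = I*sqrt(10) (H = sqrt(-5 - 5) = sqrt(-10) = I*sqrt(10) ≈ 3.1623*I)
N(V) = 5*I*sqrt(10) (N(V) = 5*(I*sqrt(10)) = 5*I*sqrt(10))
1/((N(-15) + 1208) + 2694) = 1/((5*I*sqrt(10) + 1208) + 2694) = 1/((1208 + 5*I*sqrt(10)) + 2694) = 1/(3902 + 5*I*sqrt(10))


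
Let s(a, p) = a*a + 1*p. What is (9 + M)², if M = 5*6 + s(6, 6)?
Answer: 6561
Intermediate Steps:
s(a, p) = p + a² (s(a, p) = a² + p = p + a²)
M = 72 (M = 5*6 + (6 + 6²) = 30 + (6 + 36) = 30 + 42 = 72)
(9 + M)² = (9 + 72)² = 81² = 6561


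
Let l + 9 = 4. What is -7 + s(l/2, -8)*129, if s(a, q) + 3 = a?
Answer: -1433/2 ≈ -716.50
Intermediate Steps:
l = -5 (l = -9 + 4 = -5)
s(a, q) = -3 + a
-7 + s(l/2, -8)*129 = -7 + (-3 - 5/2)*129 = -7 - 11/2*129 = -7 - 1419/2 = -1433/2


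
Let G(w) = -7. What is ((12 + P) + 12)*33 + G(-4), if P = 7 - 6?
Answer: 818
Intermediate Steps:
P = 1
((12 + P) + 12)*33 + G(-4) = ((12 + 1) + 12)*33 - 7 = (13 + 12)*33 - 7 = 25*33 - 7 = 825 - 7 = 818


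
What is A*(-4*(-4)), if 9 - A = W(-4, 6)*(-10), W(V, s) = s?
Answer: 1104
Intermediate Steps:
A = 69 (A = 9 - 6*(-10) = 9 - 1*(-60) = 9 + 60 = 69)
A*(-4*(-4)) = 69*(-4*(-4)) = 69*16 = 1104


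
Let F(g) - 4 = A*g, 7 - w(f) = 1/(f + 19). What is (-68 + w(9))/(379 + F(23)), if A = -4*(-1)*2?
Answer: -1709/15876 ≈ -0.10765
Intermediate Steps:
w(f) = 7 - 1/(19 + f) (w(f) = 7 - 1/(f + 19) = 7 - 1/(19 + f))
A = 8 (A = 4*2 = 8)
F(g) = 4 + 8*g
(-68 + w(9))/(379 + F(23)) = (-68 + (132 + 7*9)/(19 + 9))/(379 + (4 + 8*23)) = (-68 + (132 + 63)/28)/(379 + (4 + 184)) = (-68 + (1/28)*195)/(379 + 188) = (-68 + 195/28)/567 = -1709/28*1/567 = -1709/15876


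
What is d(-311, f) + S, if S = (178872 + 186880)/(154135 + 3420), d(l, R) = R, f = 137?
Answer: 21950787/157555 ≈ 139.32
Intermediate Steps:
S = 365752/157555 ≈ 2.3214
d(-311, f) + S = 137 + 365752/157555 = 21950787/157555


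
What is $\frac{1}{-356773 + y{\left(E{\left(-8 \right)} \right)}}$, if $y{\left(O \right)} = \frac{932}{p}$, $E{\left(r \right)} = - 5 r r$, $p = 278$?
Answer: $- \frac{139}{49590981} \approx -2.8029 \cdot 10^{-6}$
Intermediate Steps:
$E{\left(r \right)} = - 5 r^{2}$
$y{\left(O \right)} = \frac{466}{139}$ ($y{\left(O \right)} = \frac{932}{278} = 932 \cdot \frac{1}{278} = \frac{466}{139}$)
$\frac{1}{-356773 + y{\left(E{\left(-8 \right)} \right)}} = \frac{1}{-356773 + \frac{466}{139}} = \frac{1}{- \frac{49590981}{139}} = - \frac{139}{49590981}$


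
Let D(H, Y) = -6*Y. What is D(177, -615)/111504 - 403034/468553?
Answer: -7201823761/8707588952 ≈ -0.82707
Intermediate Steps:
D(177, -615)/111504 - 403034/468553 = -6*(-615)/111504 - 403034/468553 = 3690*(1/111504) - 403034*1/468553 = 615/18584 - 403034/468553 = -7201823761/8707588952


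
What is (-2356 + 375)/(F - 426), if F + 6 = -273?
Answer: 1981/705 ≈ 2.8099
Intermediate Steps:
F = -279 (F = -6 - 273 = -279)
(-2356 + 375)/(F - 426) = (-2356 + 375)/(-279 - 426) = -1981/(-705) = -1981*(-1/705) = 1981/705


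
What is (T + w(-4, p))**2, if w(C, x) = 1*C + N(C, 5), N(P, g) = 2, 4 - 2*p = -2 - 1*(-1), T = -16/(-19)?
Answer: 484/361 ≈ 1.3407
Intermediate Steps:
T = 16/19 (T = -16*(-1/19) = 16/19 ≈ 0.84210)
p = 5/2 (p = 2 - (-2 - 1*(-1))/2 = 2 - (-2 + 1)/2 = 2 - 1/2*(-1) = 2 + 1/2 = 5/2 ≈ 2.5000)
w(C, x) = 2 + C (w(C, x) = 1*C + 2 = C + 2 = 2 + C)
(T + w(-4, p))**2 = (16/19 + (2 - 4))**2 = (16/19 - 2)**2 = (-22/19)**2 = 484/361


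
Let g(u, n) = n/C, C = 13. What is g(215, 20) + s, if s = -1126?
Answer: -14618/13 ≈ -1124.5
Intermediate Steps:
g(u, n) = n/13
g(215, 20) + s = (1/13)*20 - 1126 = 20/13 - 1126 = -14618/13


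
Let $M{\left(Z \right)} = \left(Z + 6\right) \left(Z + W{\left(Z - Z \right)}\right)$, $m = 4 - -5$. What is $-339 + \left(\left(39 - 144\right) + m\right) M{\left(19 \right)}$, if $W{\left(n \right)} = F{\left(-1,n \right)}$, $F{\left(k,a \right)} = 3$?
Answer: $-53139$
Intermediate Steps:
$m = 9$ ($m = 4 + 5 = 9$)
$W{\left(n \right)} = 3$
$M{\left(Z \right)} = \left(3 + Z\right) \left(6 + Z\right)$ ($M{\left(Z \right)} = \left(Z + 6\right) \left(Z + 3\right) = \left(6 + Z\right) \left(3 + Z\right) = \left(3 + Z\right) \left(6 + Z\right)$)
$-339 + \left(\left(39 - 144\right) + m\right) M{\left(19 \right)} = -339 + \left(\left(39 - 144\right) + 9\right) \left(18 + 19^{2} + 9 \cdot 19\right) = -339 + \left(-105 + 9\right) \left(18 + 361 + 171\right) = -339 - 52800 = -53139$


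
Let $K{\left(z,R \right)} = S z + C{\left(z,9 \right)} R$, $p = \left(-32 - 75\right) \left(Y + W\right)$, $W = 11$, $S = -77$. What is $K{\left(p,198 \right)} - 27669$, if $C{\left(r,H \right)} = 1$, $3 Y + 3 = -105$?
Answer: $-233446$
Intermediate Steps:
$Y = -36$ ($Y = -1 + \frac{1}{3} \left(-105\right) = -1 - 35 = -36$)
$p = 2675$ ($p = \left(-32 - 75\right) \left(-36 + 11\right) = \left(-107\right) \left(-25\right) = 2675$)
$K{\left(z,R \right)} = R - 77 z$ ($K{\left(z,R \right)} = - 77 z + 1 R = - 77 z + R = R - 77 z$)
$K{\left(p,198 \right)} - 27669 = \left(198 - 205975\right) - 27669 = -205777 - 27669 = -233446$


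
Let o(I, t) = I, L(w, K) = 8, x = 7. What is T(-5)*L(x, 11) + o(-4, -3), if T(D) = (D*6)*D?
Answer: 1196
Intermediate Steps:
T(D) = 6*D**2 (T(D) = (6*D)*D = 6*D**2)
T(-5)*L(x, 11) + o(-4, -3) = (6*(-5)**2)*8 - 4 = (6*25)*8 - 4 = 150*8 - 4 = 1200 - 4 = 1196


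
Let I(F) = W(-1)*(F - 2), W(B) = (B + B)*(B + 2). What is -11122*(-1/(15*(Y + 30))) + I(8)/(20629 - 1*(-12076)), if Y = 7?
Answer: 14549534/726051 ≈ 20.039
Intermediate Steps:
W(B) = 2*B*(2 + B) (W(B) = (2*B)*(2 + B) = 2*B*(2 + B))
I(F) = 4 - 2*F (I(F) = (2*(-1)*(2 - 1))*(F - 2) = (2*(-1)*1)*(-2 + F) = -2*(-2 + F) = 4 - 2*F)
-11122*(-1/(15*(Y + 30))) + I(8)/(20629 - 1*(-12076)) = -11122*(-1/(15*(7 + 30))) + (4 - 2*8)/(20629 - 1*(-12076)) = -11122/(37*(-15)) + (4 - 16)/(20629 + 12076) = -11122/(-555) - 12/32705 = -11122*(-1/555) - 12*1/32705 = 11122/555 - 12/32705 = 14549534/726051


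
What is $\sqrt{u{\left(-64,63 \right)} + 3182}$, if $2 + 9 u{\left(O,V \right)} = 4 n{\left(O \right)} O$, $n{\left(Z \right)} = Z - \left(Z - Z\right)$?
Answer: $\frac{2 \sqrt{11255}}{3} \approx 70.726$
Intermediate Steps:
$n{\left(Z \right)} = Z$ ($n{\left(Z \right)} = Z - 0 = Z + 0 = Z$)
$u{\left(O,V \right)} = - \frac{2}{9} + \frac{4 O^{2}}{9}$ ($u{\left(O,V \right)} = - \frac{2}{9} + \frac{4 O O}{9} = - \frac{2}{9} + \frac{4 O^{2}}{9}$)
$\sqrt{u{\left(-64,63 \right)} + 3182} = \sqrt{\left(- \frac{2}{9} + \frac{4 \left(-64\right)^{2}}{9}\right) + 3182} = \sqrt{\left(- \frac{2}{9} + \frac{4}{9} \cdot 4096\right) + 3182} = \sqrt{\left(- \frac{2}{9} + \frac{16384}{9}\right) + 3182} = \sqrt{\frac{16382}{9} + 3182} = \sqrt{\frac{45020}{9}} = \frac{2 \sqrt{11255}}{3}$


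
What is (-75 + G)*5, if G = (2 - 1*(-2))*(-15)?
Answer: -675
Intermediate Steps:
G = -60 (G = (2 + 2)*(-15) = 4*(-15) = -60)
(-75 + G)*5 = (-75 - 60)*5 = -135*5 = -675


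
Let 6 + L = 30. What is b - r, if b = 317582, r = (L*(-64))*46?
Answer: 388238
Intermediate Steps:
L = 24 (L = -6 + 30 = 24)
r = -70656 (r = (24*(-64))*46 = -1536*46 = -70656)
b - r = 317582 - 1*(-70656) = 317582 + 70656 = 388238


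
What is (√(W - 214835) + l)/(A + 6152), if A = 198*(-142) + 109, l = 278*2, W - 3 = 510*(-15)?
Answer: -556/21855 - I*√222482/21855 ≈ -0.02544 - 0.021582*I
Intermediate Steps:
W = -7647 (W = 3 + 510*(-15) = 3 - 7650 = -7647)
l = 556
A = -28007 (A = -28116 + 109 = -28007)
(√(W - 214835) + l)/(A + 6152) = (√(-7647 - 214835) + 556)/(-28007 + 6152) = (√(-222482) + 556)/(-21855) = (I*√222482 + 556)*(-1/21855) = (556 + I*√222482)*(-1/21855) = -556/21855 - I*√222482/21855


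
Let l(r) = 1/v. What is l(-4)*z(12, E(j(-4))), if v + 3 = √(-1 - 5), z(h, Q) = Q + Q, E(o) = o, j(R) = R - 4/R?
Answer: 6/5 + 2*I*√6/5 ≈ 1.2 + 0.9798*I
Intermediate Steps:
z(h, Q) = 2*Q
v = -3 + I*√6 (v = -3 + √(-1 - 5) = -3 + √(-6) = -3 + I*√6 ≈ -3.0 + 2.4495*I)
l(r) = 1/(-3 + I*√6)
l(-4)*z(12, E(j(-4))) = (-⅕ - I*√6/15)*(2*(-4 - 4/(-4))) = (-⅕ - I*√6/15)*(2*(-4 - 4*(-¼))) = (-⅕ - I*√6/15)*(2*(-4 + 1)) = (-⅕ - I*√6/15)*(2*(-3)) = (-⅕ - I*√6/15)*(-6) = 6/5 + 2*I*√6/5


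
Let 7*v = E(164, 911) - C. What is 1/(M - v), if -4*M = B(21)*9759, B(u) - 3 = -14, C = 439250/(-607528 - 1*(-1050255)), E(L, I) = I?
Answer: 12396356/331072564873 ≈ 3.7443e-5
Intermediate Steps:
C = 439250/442727 (C = 439250/(-607528 + 1050255) = 439250/442727 ≈ 0.99215)
B(u) = -11 (B(u) = 3 - 14 = -11)
M = 107349/4 (M = -(-11)*9759/4 = -¼*(-107349) = 107349/4 ≈ 26837.)
v = 402885047/3099089 (v = (911 - 1*439250/442727)/7 = (911 - 439250/442727)/7 = (⅐)*(402885047/442727) = 402885047/3099089 ≈ 130.00)
1/(M - v) = 1/(107349/4 - 1*402885047/3099089) = 1/(107349/4 - 402885047/3099089) = 1/(331072564873/12396356) = 12396356/331072564873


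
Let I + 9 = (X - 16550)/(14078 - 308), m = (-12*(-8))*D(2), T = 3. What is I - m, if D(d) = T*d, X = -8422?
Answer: -1346737/2295 ≈ -586.81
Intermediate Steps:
D(d) = 3*d
m = 576 (m = (-12*(-8))*(3*2) = 96*6 = 576)
I = -24817/2295 (I = -9 + (-8422 - 16550)/(14078 - 308) = -9 - 24972/13770 = -9 - 24972*1/13770 = -9 - 4162/2295 = -24817/2295 ≈ -10.814)
I - m = -24817/2295 - 1*576 = -24817/2295 - 576 = -1346737/2295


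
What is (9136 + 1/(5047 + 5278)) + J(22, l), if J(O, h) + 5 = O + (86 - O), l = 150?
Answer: 95165526/10325 ≈ 9217.0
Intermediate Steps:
J(O, h) = 81 (J(O, h) = -5 + (O + (86 - O)) = -5 + 86 = 81)
(9136 + 1/(5047 + 5278)) + J(22, l) = (9136 + 1/(5047 + 5278)) + 81 = (9136 + 1/10325) + 81 = 94329201/10325 + 81 = 95165526/10325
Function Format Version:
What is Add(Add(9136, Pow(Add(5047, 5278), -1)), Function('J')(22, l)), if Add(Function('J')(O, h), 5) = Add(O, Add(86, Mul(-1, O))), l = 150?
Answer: Rational(95165526, 10325) ≈ 9217.0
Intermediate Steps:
Function('J')(O, h) = 81 (Function('J')(O, h) = Add(-5, Add(O, Add(86, Mul(-1, O)))) = Add(-5, 86) = 81)
Add(Add(9136, Pow(Add(5047, 5278), -1)), Function('J')(22, l)) = Add(Add(9136, Pow(Add(5047, 5278), -1)), 81) = Add(Add(9136, Pow(10325, -1)), 81) = Add(Add(9136, Rational(1, 10325)), 81) = Add(Rational(94329201, 10325), 81) = Rational(95165526, 10325)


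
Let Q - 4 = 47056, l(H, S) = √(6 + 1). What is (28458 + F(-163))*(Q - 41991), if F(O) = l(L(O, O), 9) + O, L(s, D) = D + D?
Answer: 143427355 + 5069*√7 ≈ 1.4344e+8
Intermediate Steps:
L(s, D) = 2*D
l(H, S) = √7
F(O) = O + √7 (F(O) = √7 + O = O + √7)
Q = 47060 (Q = 4 + 47056 = 47060)
(28458 + F(-163))*(Q - 41991) = (28458 + (-163 + √7))*(47060 - 41991) = (28295 + √7)*5069 = 143427355 + 5069*√7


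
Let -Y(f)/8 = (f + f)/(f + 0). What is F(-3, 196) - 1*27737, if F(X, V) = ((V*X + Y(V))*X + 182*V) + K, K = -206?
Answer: 9541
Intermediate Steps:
Y(f) = -16 (Y(f) = -8*(f + f)/(f + 0) = -8*2*f/f = -8*2 = -16)
F(X, V) = -206 + 182*V + X*(-16 + V*X) (F(X, V) = ((V*X - 16)*X + 182*V) - 206 = ((-16 + V*X)*X + 182*V) - 206 = (X*(-16 + V*X) + 182*V) - 206 = (182*V + X*(-16 + V*X)) - 206 = -206 + 182*V + X*(-16 + V*X))
F(-3, 196) - 1*27737 = (-206 - 16*(-3) + 182*196 + 196*(-3)**2) - 1*27737 = (-206 + 48 + 35672 + 196*9) - 27737 = (-206 + 48 + 35672 + 1764) - 27737 = 37278 - 27737 = 9541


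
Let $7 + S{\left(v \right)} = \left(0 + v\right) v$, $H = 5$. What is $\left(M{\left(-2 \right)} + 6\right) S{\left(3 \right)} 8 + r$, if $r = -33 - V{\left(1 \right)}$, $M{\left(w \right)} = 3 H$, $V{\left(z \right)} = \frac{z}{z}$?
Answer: $302$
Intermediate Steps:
$S{\left(v \right)} = -7 + v^{2}$ ($S{\left(v \right)} = -7 + \left(0 + v\right) v = -7 + v v = -7 + v^{2}$)
$V{\left(z \right)} = 1$
$M{\left(w \right)} = 15$ ($M{\left(w \right)} = 3 \cdot 5 = 15$)
$r = -34$ ($r = -33 - 1 = -34$)
$\left(M{\left(-2 \right)} + 6\right) S{\left(3 \right)} 8 + r = \left(15 + 6\right) \left(-7 + 3^{2}\right) 8 - 34 = 21 \left(-7 + 9\right) 8 - 34 = 21 \cdot 2 \cdot 8 - 34 = 42 \cdot 8 - 34 = 336 - 34 = 302$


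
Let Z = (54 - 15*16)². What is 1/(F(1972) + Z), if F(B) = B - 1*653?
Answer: 1/35915 ≈ 2.7844e-5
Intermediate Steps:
F(B) = -653 + B (F(B) = B - 653 = -653 + B)
Z = 34596 (Z = (54 - 240)² = (-186)² = 34596)
1/(F(1972) + Z) = 1/((-653 + 1972) + 34596) = 1/(1319 + 34596) = 1/35915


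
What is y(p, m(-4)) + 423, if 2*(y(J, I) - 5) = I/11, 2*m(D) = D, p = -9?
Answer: 4707/11 ≈ 427.91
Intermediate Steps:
m(D) = D/2
y(J, I) = 5 + I/22 (y(J, I) = 5 + (I/11)/2 = 5 + I/22)
y(p, m(-4)) + 423 = (5 + ((1/2)*(-4))/22) + 423 = (5 + (1/22)*(-2)) + 423 = (5 - 1/11) + 423 = 54/11 + 423 = 4707/11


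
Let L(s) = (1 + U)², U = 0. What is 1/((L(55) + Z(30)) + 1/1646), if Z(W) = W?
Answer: 1646/51027 ≈ 0.032257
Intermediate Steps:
L(s) = 1 (L(s) = (1 + 0)² = 1² = 1)
1/((L(55) + Z(30)) + 1/1646) = 1/((1 + 30) + 1/1646) = 1/(31 + 1/1646) = 1/(51027/1646) = 1646/51027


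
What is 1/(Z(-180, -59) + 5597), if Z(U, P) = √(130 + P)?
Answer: 5597/31326338 - √71/31326338 ≈ 0.00017840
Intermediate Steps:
1/(Z(-180, -59) + 5597) = 1/(√(130 - 59) + 5597) = 1/(√71 + 5597) = 1/(5597 + √71)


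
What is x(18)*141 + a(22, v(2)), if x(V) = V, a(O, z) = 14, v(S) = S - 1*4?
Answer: 2552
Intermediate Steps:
v(S) = -4 + S (v(S) = S - 4 = -4 + S)
x(18)*141 + a(22, v(2)) = 18*141 + 14 = 2538 + 14 = 2552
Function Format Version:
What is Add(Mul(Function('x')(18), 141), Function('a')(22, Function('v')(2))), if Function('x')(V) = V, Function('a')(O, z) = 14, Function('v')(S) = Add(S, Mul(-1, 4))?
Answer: 2552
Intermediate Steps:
Function('v')(S) = Add(-4, S) (Function('v')(S) = Add(S, -4) = Add(-4, S))
Add(Mul(Function('x')(18), 141), Function('a')(22, Function('v')(2))) = Add(Mul(18, 141), 14) = Add(2538, 14) = 2552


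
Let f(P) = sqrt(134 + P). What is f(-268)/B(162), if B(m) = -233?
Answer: -I*sqrt(134)/233 ≈ -0.049682*I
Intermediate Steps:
f(-268)/B(162) = sqrt(134 - 268)/(-233) = sqrt(-134)*(-1/233) = (I*sqrt(134))*(-1/233) = -I*sqrt(134)/233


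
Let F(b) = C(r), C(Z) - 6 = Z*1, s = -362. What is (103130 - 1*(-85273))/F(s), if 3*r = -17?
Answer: 565209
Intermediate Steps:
r = -17/3 (r = (1/3)*(-17) = -17/3 ≈ -5.6667)
C(Z) = 6 + Z (C(Z) = 6 + Z*1 = 6 + Z)
F(b) = 1/3 (F(b) = 6 - 17/3 = 1/3)
(103130 - 1*(-85273))/F(s) = (103130 - 1*(-85273))/(1/3) = (103130 + 85273)*3 = 188403*3 = 565209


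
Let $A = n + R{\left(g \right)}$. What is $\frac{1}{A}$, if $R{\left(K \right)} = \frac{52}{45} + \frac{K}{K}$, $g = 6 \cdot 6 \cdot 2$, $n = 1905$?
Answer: $\frac{45}{85822} \approx 0.00052434$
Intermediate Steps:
$g = 72$ ($g = 36 \cdot 2 = 72$)
$R{\left(K \right)} = \frac{97}{45}$ ($R{\left(K \right)} = 52 \cdot \frac{1}{45} + 1 = \frac{52}{45} + 1 = \frac{97}{45}$)
$A = \frac{85822}{45}$ ($A = 1905 + \frac{97}{45} = \frac{85822}{45} \approx 1907.2$)
$\frac{1}{A} = \frac{1}{\frac{85822}{45}} = \frac{45}{85822}$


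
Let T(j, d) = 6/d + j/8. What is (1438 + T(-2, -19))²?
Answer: 11934470025/5776 ≈ 2.0662e+6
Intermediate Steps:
T(j, d) = 6/d + j/8 (T(j, d) = 6/d + j*(⅛) = 6/d + j/8)
(1438 + T(-2, -19))² = (1438 + (6/(-19) + (⅛)*(-2)))² = (1438 + (6*(-1/19) - ¼))² = (1438 + (-6/19 - ¼))² = (1438 - 43/76)² = (109245/76)² = 11934470025/5776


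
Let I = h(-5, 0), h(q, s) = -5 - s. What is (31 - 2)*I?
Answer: -145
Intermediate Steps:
I = -5 (I = -5 - 1*0 = -5 + 0 = -5)
(31 - 2)*I = (31 - 2)*(-5) = 29*(-5) = -145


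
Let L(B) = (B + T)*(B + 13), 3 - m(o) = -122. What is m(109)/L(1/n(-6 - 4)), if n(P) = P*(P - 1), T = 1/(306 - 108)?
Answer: 756250/1113 ≈ 679.47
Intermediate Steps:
m(o) = 125 (m(o) = 3 - 1*(-122) = 3 + 122 = 125)
T = 1/198 ≈ 0.0050505
n(P) = P*(-1 + P)
L(B) = (13 + B)*(1/198 + B) (L(B) = (B + 1/198)*(B + 13) = (1/198 + B)*(13 + B) = (13 + B)*(1/198 + B))
m(109)/L(1/n(-6 - 4)) = 125/(13/198 + (1/((-6 - 4)*(-1 + (-6 - 4))))² + 2575/(198*(((-6 - 4)*(-1 + (-6 - 4)))))) = 125/(13/198 + (1/(-10*(-1 - 10)))² + 2575/(198*((-10*(-1 - 10))))) = 125/(13/198 + (1/(-10*(-11)))² + 2575/(198*((-10*(-11))))) = 125/(13/198 + (1/110)² + (2575/198)/110) = 125/(13/198 + (1/110)² + (2575/198)*(1/110)) = 125/(13/198 + 1/12100 + 515/4356) = 125/(1113/6050) = 125*(6050/1113) = 756250/1113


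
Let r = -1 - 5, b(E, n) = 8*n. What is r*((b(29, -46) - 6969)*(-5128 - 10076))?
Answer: -669310488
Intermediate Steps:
r = -6
r*((b(29, -46) - 6969)*(-5128 - 10076)) = -6*(8*(-46) - 6969)*(-5128 - 10076) = -6*(-368 - 6969)*(-15204) = -(-44022)*(-15204) = -6*111551748 = -669310488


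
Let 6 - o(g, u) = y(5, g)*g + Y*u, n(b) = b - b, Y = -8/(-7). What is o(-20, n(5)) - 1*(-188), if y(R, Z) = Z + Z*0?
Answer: -206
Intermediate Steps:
Y = 8/7 (Y = -8*(-⅐) = 8/7 ≈ 1.1429)
y(R, Z) = Z (y(R, Z) = Z + 0 = Z)
n(b) = 0
o(g, u) = 6 - g² - 8*u/7 (o(g, u) = 6 - (g*g + 8*u/7) = 6 - (g² + 8*u/7) = 6 + (-g² - 8*u/7) = 6 - g² - 8*u/7)
o(-20, n(5)) - 1*(-188) = (6 - 1*(-20)² - 8/7*0) - 1*(-188) = (6 - 1*400 + 0) + 188 = (6 - 400 + 0) + 188 = -394 + 188 = -206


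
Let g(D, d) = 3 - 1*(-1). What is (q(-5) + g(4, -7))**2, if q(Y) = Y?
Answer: 1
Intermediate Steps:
g(D, d) = 4 (g(D, d) = 3 + 1 = 4)
(q(-5) + g(4, -7))**2 = (-5 + 4)**2 = (-1)**2 = 1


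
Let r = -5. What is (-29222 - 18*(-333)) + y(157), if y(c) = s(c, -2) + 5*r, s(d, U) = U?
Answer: -23255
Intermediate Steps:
y(c) = -27 (y(c) = -2 + 5*(-5) = -2 - 25 = -27)
(-29222 - 18*(-333)) + y(157) = (-29222 - 18*(-333)) - 27 = (-29222 + 5994) - 27 = -23228 - 27 = -23255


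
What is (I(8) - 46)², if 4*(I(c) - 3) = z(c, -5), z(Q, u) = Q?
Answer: 1681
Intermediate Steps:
I(c) = 3 + c/4
(I(8) - 46)² = ((3 + (¼)*8) - 46)² = ((3 + 2) - 46)² = (5 - 46)² = (-41)² = 1681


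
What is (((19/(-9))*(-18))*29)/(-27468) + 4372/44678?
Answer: 17713735/306803826 ≈ 0.057736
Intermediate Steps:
(((19/(-9))*(-18))*29)/(-27468) + 4372/44678 = (((19*(-1/9))*(-18))*29)*(-1/27468) + 4372*(1/44678) = (-19/9*(-18)*29)*(-1/27468) + 2186/22339 = (38*29)*(-1/27468) + 2186/22339 = 1102*(-1/27468) + 2186/22339 = -551/13734 + 2186/22339 = 17713735/306803826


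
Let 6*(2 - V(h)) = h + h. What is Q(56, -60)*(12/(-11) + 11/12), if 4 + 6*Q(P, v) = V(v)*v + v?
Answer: 3979/99 ≈ 40.192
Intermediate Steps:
V(h) = 2 - h/3 (V(h) = 2 - (h + h)/6 = 2 - h/3)
Q(P, v) = -⅔ + v/6 + v*(2 - v/3)/6 (Q(P, v) = -⅔ + ((2 - v/3)*v + v)/6 = -⅔ + (v*(2 - v/3) + v)/6 = -⅔ + (v + v*(2 - v/3))/6 = -⅔ + (v/6 + v*(2 - v/3)/6) = -⅔ + v/6 + v*(2 - v/3)/6)
Q(56, -60)*(12/(-11) + 11/12) = (-⅔ + (½)*(-60) - 1/18*(-60)²)*(12/(-11) + 11/12) = (-⅔ - 30 - 1/18*3600)*(12*(-1/11) + 11*(1/12)) = (-⅔ - 30 - 200)*(-12/11 + 11/12) = -692/3*(-23/132) = 3979/99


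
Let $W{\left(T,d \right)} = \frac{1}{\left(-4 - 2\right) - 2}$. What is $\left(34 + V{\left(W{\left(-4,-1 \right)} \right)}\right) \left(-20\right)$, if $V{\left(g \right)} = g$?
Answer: $- \frac{1355}{2} \approx -677.5$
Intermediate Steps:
$W{\left(T,d \right)} = - \frac{1}{8}$ ($W{\left(T,d \right)} = \frac{1}{\left(-4 - 2\right) - 2} = \frac{1}{-6 - 2} = \frac{1}{-8} = - \frac{1}{8}$)
$\left(34 + V{\left(W{\left(-4,-1 \right)} \right)}\right) \left(-20\right) = \left(34 - \frac{1}{8}\right) \left(-20\right) = \frac{271}{8} \left(-20\right) = - \frac{1355}{2}$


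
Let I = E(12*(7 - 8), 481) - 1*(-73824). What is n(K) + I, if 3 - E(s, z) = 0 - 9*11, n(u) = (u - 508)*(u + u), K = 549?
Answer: 118944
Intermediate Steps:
n(u) = 2*u*(-508 + u) (n(u) = (-508 + u)*(2*u) = 2*u*(-508 + u))
E(s, z) = 102 (E(s, z) = 3 - (0 - 9*11) = 3 - (0 - 99) = 3 - 1*(-99) = 3 + 99 = 102)
I = 73926 (I = 102 - 1*(-73824) = 102 + 73824 = 73926)
n(K) + I = 2*549*(-508 + 549) + 73926 = 2*549*41 + 73926 = 45018 + 73926 = 118944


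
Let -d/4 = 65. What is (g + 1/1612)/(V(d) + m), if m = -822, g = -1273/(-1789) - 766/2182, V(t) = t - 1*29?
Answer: -1136245271/3495539286668 ≈ -0.00032506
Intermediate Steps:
d = -260 (d = -4*65 = -260)
V(t) = -29 + t (V(t) = t - 29 = -29 + t)
g = 703656/1951799 (g = -1273*(-1/1789) - 766*1/2182 = 1273/1789 - 383/1091 = 703656/1951799 ≈ 0.36052)
(g + 1/1612)/(V(d) + m) = (703656/1951799 + 1/1612)/((-29 - 260) - 822) = (703656/1951799 + 1/1612)/(-289 - 822) = (1136245271/3146299988)/(-1111) = (1136245271/3146299988)*(-1/1111) = -1136245271/3495539286668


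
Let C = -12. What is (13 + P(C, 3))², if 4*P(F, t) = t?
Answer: 3025/16 ≈ 189.06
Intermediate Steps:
P(F, t) = t/4
(13 + P(C, 3))² = (13 + (¼)*3)² = (13 + ¾)² = (55/4)² = 3025/16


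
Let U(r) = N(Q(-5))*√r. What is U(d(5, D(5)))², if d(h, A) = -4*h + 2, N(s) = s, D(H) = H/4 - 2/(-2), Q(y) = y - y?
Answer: 0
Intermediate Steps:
Q(y) = 0
D(H) = 1 + H/4 (D(H) = H*(¼) - 2*(-½) = H/4 + 1 = 1 + H/4)
d(h, A) = 2 - 4*h
U(r) = 0 (U(r) = 0*√r = 0)
U(d(5, D(5)))² = 0² = 0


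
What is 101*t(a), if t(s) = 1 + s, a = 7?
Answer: 808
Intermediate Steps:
101*t(a) = 101*(1 + 7) = 101*8 = 808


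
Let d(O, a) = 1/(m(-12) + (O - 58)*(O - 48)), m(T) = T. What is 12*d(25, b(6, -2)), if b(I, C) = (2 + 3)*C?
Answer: 4/249 ≈ 0.016064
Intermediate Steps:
b(I, C) = 5*C
d(O, a) = 1/(-12 + (-58 + O)*(-48 + O)) (d(O, a) = 1/(-12 + (O - 58)*(O - 48)) = 1/(-12 + (-58 + O)*(-48 + O)))
12*d(25, b(6, -2)) = 12/(2772 + 25² - 106*25) = 12/(2772 + 625 - 2650) = 12/747 = 12*(1/747) = 4/249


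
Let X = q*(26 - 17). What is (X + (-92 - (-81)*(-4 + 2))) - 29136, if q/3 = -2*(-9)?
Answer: -28904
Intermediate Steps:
q = 54 (q = 3*(-2*(-9)) = 3*18 = 54)
X = 486 (X = 54*(26 - 17) = 54*9 = 486)
(X + (-92 - (-81)*(-4 + 2))) - 29136 = (486 + (-92 - (-81)*(-4 + 2))) - 29136 = (486 + (-92 - (-81)*(-2))) - 29136 = (486 + (-92 - 27*6)) - 29136 = (486 + (-92 - 162)) - 29136 = (486 - 254) - 29136 = 232 - 29136 = -28904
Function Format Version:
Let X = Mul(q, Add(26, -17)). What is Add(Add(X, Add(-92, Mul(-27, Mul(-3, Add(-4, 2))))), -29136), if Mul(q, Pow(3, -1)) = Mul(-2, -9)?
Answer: -28904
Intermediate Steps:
q = 54 (q = Mul(3, Mul(-2, -9)) = Mul(3, 18) = 54)
X = 486 (X = Mul(54, Add(26, -17)) = Mul(54, 9) = 486)
Add(Add(X, Add(-92, Mul(-27, Mul(-3, Add(-4, 2))))), -29136) = Add(Add(486, Add(-92, Mul(-27, Mul(-3, Add(-4, 2))))), -29136) = Add(Add(486, Add(-92, Mul(-27, Mul(-3, -2)))), -29136) = Add(Add(486, Add(-92, Mul(-27, 6))), -29136) = Add(Add(486, Add(-92, -162)), -29136) = Add(Add(486, -254), -29136) = Add(232, -29136) = -28904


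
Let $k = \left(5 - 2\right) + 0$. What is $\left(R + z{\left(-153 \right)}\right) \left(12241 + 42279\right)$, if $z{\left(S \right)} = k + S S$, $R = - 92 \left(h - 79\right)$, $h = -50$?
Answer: $1923465600$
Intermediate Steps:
$R = 11868$ ($R = - 92 \left(-50 - 79\right) = \left(-92\right) \left(-129\right) = 11868$)
$k = 3$ ($k = 3 + 0 = 3$)
$z{\left(S \right)} = 3 + S^{2}$ ($z{\left(S \right)} = 3 + S S = 3 + S^{2}$)
$\left(R + z{\left(-153 \right)}\right) \left(12241 + 42279\right) = \left(11868 + \left(3 + \left(-153\right)^{2}\right)\right) \left(12241 + 42279\right) = \left(11868 + \left(3 + 23409\right)\right) 54520 = \left(11868 + 23412\right) 54520 = 35280 \cdot 54520 = 1923465600$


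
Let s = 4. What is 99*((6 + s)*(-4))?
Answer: -3960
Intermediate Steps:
99*((6 + s)*(-4)) = 99*((6 + 4)*(-4)) = 99*(10*(-4)) = 99*(-40) = -3960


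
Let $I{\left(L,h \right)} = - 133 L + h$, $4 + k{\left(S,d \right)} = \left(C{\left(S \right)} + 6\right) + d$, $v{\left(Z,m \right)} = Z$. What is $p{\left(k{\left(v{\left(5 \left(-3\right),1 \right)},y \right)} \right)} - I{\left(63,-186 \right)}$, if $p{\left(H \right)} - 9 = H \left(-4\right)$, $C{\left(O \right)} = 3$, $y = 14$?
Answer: $8498$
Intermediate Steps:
$k{\left(S,d \right)} = 5 + d$ ($k{\left(S,d \right)} = -4 + \left(\left(3 + 6\right) + d\right) = -4 + \left(9 + d\right) = 5 + d$)
$I{\left(L,h \right)} = h - 133 L$
$p{\left(H \right)} = 9 - 4 H$ ($p{\left(H \right)} = 9 + H \left(-4\right) = 9 - 4 H$)
$p{\left(k{\left(v{\left(5 \left(-3\right),1 \right)},y \right)} \right)} - I{\left(63,-186 \right)} = \left(9 - 4 \left(5 + 14\right)\right) - \left(-186 - 8379\right) = \left(9 - 76\right) - \left(-186 - 8379\right) = \left(9 - 76\right) - -8565 = -67 + 8565 = 8498$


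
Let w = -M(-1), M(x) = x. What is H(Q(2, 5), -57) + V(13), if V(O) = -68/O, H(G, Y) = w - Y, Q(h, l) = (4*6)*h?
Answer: 686/13 ≈ 52.769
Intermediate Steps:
Q(h, l) = 24*h
w = 1 (w = -1*(-1) = 1)
H(G, Y) = 1 - Y
H(Q(2, 5), -57) + V(13) = (1 - 1*(-57)) - 68/13 = (1 + 57) - 68*1/13 = 58 - 68/13 = 686/13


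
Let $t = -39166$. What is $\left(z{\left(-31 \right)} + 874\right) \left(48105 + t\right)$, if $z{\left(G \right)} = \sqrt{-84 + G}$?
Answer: $7812686 + 8939 i \sqrt{115} \approx 7.8127 \cdot 10^{6} + 95860.0 i$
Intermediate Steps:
$\left(z{\left(-31 \right)} + 874\right) \left(48105 + t\right) = \left(\sqrt{-84 - 31} + 874\right) \left(48105 - 39166\right) = \left(\sqrt{-115} + 874\right) 8939 = \left(i \sqrt{115} + 874\right) 8939 = \left(874 + i \sqrt{115}\right) 8939 = 7812686 + 8939 i \sqrt{115}$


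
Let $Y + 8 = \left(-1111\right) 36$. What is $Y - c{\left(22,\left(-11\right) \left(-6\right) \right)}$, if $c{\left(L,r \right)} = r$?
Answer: $-40070$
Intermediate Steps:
$Y = -40004$ ($Y = -8 - 39996 = -40004$)
$Y - c{\left(22,\left(-11\right) \left(-6\right) \right)} = -40004 - \left(-11\right) \left(-6\right) = -40004 - 66 = -40070$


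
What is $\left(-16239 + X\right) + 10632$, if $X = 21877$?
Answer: $16270$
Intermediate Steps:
$\left(-16239 + X\right) + 10632 = \left(-16239 + 21877\right) + 10632 = 5638 + 10632 = 16270$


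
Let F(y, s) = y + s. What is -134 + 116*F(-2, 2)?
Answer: -134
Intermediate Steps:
F(y, s) = s + y
-134 + 116*F(-2, 2) = -134 + 116*(2 - 2) = -134 + 116*0 = -134 + 0 = -134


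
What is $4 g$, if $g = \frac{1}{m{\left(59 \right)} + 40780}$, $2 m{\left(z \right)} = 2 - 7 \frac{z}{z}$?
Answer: $\frac{8}{81555} \approx 9.8093 \cdot 10^{-5}$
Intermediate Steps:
$m{\left(z \right)} = - \frac{5}{2}$ ($m{\left(z \right)} = \frac{2 - 7 \frac{z}{z}}{2} = \frac{2 - 7}{2} = \frac{1}{2} \left(-5\right) = - \frac{5}{2}$)
$g = \frac{2}{81555}$ ($g = \frac{1}{- \frac{5}{2} + 40780} = \frac{1}{\frac{81555}{2}} = \frac{2}{81555} \approx 2.4523 \cdot 10^{-5}$)
$4 g = 4 \cdot \frac{2}{81555} = \frac{8}{81555}$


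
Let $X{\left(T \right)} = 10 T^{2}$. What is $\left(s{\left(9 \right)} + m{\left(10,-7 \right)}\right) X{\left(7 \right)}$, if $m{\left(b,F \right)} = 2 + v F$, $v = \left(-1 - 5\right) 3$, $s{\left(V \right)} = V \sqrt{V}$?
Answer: $75950$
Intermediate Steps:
$s{\left(V \right)} = V^{\frac{3}{2}}$
$v = -18$ ($v = \left(-1 - 5\right) 3 = \left(-6\right) 3 = -18$)
$m{\left(b,F \right)} = 2 - 18 F$
$\left(s{\left(9 \right)} + m{\left(10,-7 \right)}\right) X{\left(7 \right)} = \left(9^{\frac{3}{2}} + \left(2 - -126\right)\right) 10 \cdot 7^{2} = \left(27 + \left(2 + 126\right)\right) 10 \cdot 49 = \left(27 + 128\right) 490 = 155 \cdot 490 = 75950$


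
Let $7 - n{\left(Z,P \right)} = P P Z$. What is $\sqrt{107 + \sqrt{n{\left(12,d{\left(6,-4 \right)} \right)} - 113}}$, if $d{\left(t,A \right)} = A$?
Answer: $\sqrt{107 + i \sqrt{298}} \approx 10.377 + 0.83174 i$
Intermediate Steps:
$n{\left(Z,P \right)} = 7 - Z P^{2}$ ($n{\left(Z,P \right)} = 7 - P P Z = 7 - P^{2} Z = 7 - Z P^{2}$)
$\sqrt{107 + \sqrt{n{\left(12,d{\left(6,-4 \right)} \right)} - 113}} = \sqrt{107 + \sqrt{\left(7 - 12 \left(-4\right)^{2}\right) - 113}} = \sqrt{107 + \sqrt{\left(7 - 12 \cdot 16\right) - 113}} = \sqrt{107 + \sqrt{\left(7 - 192\right) - 113}} = \sqrt{107 + \sqrt{-185 - 113}} = \sqrt{107 + \sqrt{-298}} = \sqrt{107 + i \sqrt{298}}$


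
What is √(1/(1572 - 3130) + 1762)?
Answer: √4277013810/1558 ≈ 41.976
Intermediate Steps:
√(1/(1572 - 3130) + 1762) = √(1/(-1558) + 1762) = √(-1/1558 + 1762) = √(2745195/1558) = √4277013810/1558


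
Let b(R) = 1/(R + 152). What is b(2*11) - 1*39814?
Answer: -6927635/174 ≈ -39814.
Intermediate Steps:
b(R) = 1/(152 + R)
b(2*11) - 1*39814 = 1/(152 + 2*11) - 1*39814 = 1/(152 + 22) - 39814 = 1/174 - 39814 = -6927635/174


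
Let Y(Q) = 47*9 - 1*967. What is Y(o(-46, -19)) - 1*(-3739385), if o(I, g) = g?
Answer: 3738841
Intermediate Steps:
Y(Q) = -544 (Y(Q) = 423 - 967 = -544)
Y(o(-46, -19)) - 1*(-3739385) = -544 - 1*(-3739385) = -544 + 3739385 = 3738841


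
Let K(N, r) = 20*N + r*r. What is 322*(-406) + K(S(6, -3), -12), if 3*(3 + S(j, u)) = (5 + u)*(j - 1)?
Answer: -391744/3 ≈ -1.3058e+5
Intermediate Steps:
S(j, u) = -3 + (-1 + j)*(5 + u)/3 (S(j, u) = -3 + ((5 + u)*(j - 1))/3 = -3 + ((5 + u)*(-1 + j))/3 = -3 + ((-1 + j)*(5 + u))/3 = -3 + (-1 + j)*(5 + u)/3)
K(N, r) = r² + 20*N (K(N, r) = 20*N + r² = r² + 20*N)
322*(-406) + K(S(6, -3), -12) = 322*(-406) + ((-12)² + 20*(-14/3 - ⅓*(-3) + (5/3)*6 + (⅓)*6*(-3))) = -130732 + (144 + 20*(-14/3 + 1 + 10 - 6)) = -130732 + (144 + 20*(⅓)) = -130732 + (144 + 20/3) = -130732 + 452/3 = -391744/3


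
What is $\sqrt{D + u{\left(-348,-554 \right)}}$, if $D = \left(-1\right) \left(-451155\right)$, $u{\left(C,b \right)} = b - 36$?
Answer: $\sqrt{450565} \approx 671.24$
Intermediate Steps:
$u{\left(C,b \right)} = -36 + b$ ($u{\left(C,b \right)} = b - 36 = -36 + b$)
$D = 451155$
$\sqrt{D + u{\left(-348,-554 \right)}} = \sqrt{451155 - 590} = \sqrt{450565}$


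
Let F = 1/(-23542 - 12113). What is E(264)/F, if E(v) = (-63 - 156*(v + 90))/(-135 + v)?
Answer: 657085995/43 ≈ 1.5281e+7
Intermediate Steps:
F = -1/35655 (F = 1/(-35655) = -1/35655 ≈ -2.8047e-5)
E(v) = (-14103 - 156*v)/(-135 + v) (E(v) = (-63 - 156*(90 + v))/(-135 + v) = (-63 + (-14040 - 156*v))/(-135 + v) = (-14103 - 156*v)/(-135 + v))
E(264)/F = (3*(-4701 - 52*264)/(-135 + 264))/(-1/35655) = (3*(-4701 - 13728)/129)*(-35655) = (3*(1/129)*(-18429))*(-35655) = -18429/43*(-35655) = 657085995/43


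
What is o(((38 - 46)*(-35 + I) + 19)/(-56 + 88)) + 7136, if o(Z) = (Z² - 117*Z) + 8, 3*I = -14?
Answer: 55524097/9216 ≈ 6024.8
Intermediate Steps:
I = -14/3 (I = (⅓)*(-14) = -14/3 ≈ -4.6667)
o(Z) = 8 + Z² - 117*Z
o(((38 - 46)*(-35 + I) + 19)/(-56 + 88)) + 7136 = (8 + (((38 - 46)*(-35 - 14/3) + 19)/(-56 + 88))² - 117*((38 - 46)*(-35 - 14/3) + 19)/(-56 + 88)) + 7136 = (8 + ((-8*(-119/3) + 19)/32)² - 117*(-8*(-119/3) + 19)/32) + 7136 = (8 + ((952/3 + 19)*(1/32))² - 117*(952/3 + 19)/32) + 7136 = (8 + ((1009/3)*(1/32))² - 39351/32) + 7136 = (8 + (1009/96)² - 117*1009/96) + 7136 = (8 + 1018081/9216 - 39351/32) + 7136 = -10241279/9216 + 7136 = 55524097/9216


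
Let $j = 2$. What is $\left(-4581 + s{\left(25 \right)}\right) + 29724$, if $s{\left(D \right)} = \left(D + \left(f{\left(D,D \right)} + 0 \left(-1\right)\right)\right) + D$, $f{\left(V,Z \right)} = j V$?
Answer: $25243$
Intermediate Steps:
$f{\left(V,Z \right)} = 2 V$
$s{\left(D \right)} = 4 D$ ($s{\left(D \right)} = \left(D + \left(2 D + 0 \left(-1\right)\right)\right) + D = \left(D + \left(2 D + 0\right)\right) + D = \left(D + 2 D\right) + D = 3 D + D = 4 D$)
$\left(-4581 + s{\left(25 \right)}\right) + 29724 = \left(-4581 + 4 \cdot 25\right) + 29724 = \left(-4581 + 100\right) + 29724 = -4481 + 29724 = 25243$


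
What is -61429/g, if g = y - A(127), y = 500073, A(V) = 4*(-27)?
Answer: -61429/500181 ≈ -0.12281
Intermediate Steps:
A(V) = -108
g = 500181 (g = 500073 - 1*(-108) = 500073 + 108 = 500181)
-61429/g = -61429/500181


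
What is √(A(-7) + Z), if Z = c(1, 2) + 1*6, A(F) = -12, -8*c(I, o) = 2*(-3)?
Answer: I*√21/2 ≈ 2.2913*I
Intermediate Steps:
c(I, o) = ¾ (c(I, o) = -(-3)/4 = -⅛*(-6) = ¾)
Z = 27/4 (Z = ¾ + 1*6 = ¾ + 6 = 27/4 ≈ 6.7500)
√(A(-7) + Z) = √(-12 + 27/4) = √(-21/4) = I*√21/2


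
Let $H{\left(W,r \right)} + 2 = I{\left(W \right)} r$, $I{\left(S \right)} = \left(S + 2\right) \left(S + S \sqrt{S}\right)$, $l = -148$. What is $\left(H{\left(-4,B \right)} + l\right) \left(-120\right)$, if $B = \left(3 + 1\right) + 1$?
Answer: $13200 - 9600 i \approx 13200.0 - 9600.0 i$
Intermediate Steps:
$B = 5$ ($B = 4 + 1 = 5$)
$I{\left(S \right)} = \left(2 + S\right) \left(S + S^{\frac{3}{2}}\right)$
$H{\left(W,r \right)} = -2 + r \left(W^{2} + W^{\frac{5}{2}} + 2 W + 2 W^{\frac{3}{2}}\right)$ ($H{\left(W,r \right)} = -2 + \left(W^{2} + W^{\frac{5}{2}} + 2 W + 2 W^{\frac{3}{2}}\right) r = -2 + r \left(W^{2} + W^{\frac{5}{2}} + 2 W + 2 W^{\frac{3}{2}}\right)$)
$\left(H{\left(-4,B \right)} + l\right) \left(-120\right) = \left(\left(-2 + 5 \left(\left(-4\right)^{2} + \left(-4\right)^{\frac{5}{2}} + 2 \left(-4\right) + 2 \left(-4\right)^{\frac{3}{2}}\right)\right) - 148\right) \left(-120\right) = \left(\left(-2 + 5 \left(16 + 32 i - 8 + 2 \left(- 8 i\right)\right)\right) - 148\right) \left(-120\right) = \left(\left(-2 + 5 \left(16 + 32 i - 8 - 16 i\right)\right) - 148\right) \left(-120\right) = \left(\left(-2 + 5 \left(8 + 16 i\right)\right) - 148\right) \left(-120\right) = \left(\left(-2 + \left(40 + 80 i\right)\right) - 148\right) \left(-120\right) = \left(\left(38 + 80 i\right) - 148\right) \left(-120\right) = \left(-110 + 80 i\right) \left(-120\right) = 13200 - 9600 i$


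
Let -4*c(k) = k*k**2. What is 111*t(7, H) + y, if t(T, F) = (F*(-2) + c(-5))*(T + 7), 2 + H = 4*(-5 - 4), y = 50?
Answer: 333433/2 ≈ 1.6672e+5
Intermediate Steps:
c(k) = -k**3/4 (c(k) = -k*k**2/4 = -k**3/4)
H = -38 (H = -2 + 4*(-5 - 4) = -2 + 4*(-9) = -2 - 36 = -38)
t(T, F) = (7 + T)*(125/4 - 2*F) (t(T, F) = (F*(-2) - 1/4*(-5)**3)*(T + 7) = (-2*F - 1/4*(-125))*(7 + T) = (-2*F + 125/4)*(7 + T) = (125/4 - 2*F)*(7 + T) = (7 + T)*(125/4 - 2*F))
111*t(7, H) + y = 111*(875/4 - 14*(-38) + (125/4)*7 - 2*(-38)*7) + 50 = 111*(875/4 + 532 + 875/4 + 532) + 50 = 111*(3003/2) + 50 = 333333/2 + 50 = 333433/2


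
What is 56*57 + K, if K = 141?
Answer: 3333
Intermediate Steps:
56*57 + K = 56*57 + 141 = 3192 + 141 = 3333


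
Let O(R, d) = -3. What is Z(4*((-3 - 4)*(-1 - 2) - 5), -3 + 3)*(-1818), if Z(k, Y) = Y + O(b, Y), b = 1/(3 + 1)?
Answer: 5454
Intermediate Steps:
b = 1/4 ≈ 0.25000
Z(k, Y) = -3 + Y (Z(k, Y) = Y - 3 = -3 + Y)
Z(4*((-3 - 4)*(-1 - 2) - 5), -3 + 3)*(-1818) = (-3 + (-3 + 3))*(-1818) = (-3 + 0)*(-1818) = -3*(-1818) = 5454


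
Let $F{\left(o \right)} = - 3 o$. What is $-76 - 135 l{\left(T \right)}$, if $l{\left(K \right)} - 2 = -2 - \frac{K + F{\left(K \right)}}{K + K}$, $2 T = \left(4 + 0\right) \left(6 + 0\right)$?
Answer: $-211$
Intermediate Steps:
$T = 12$ ($T = \frac{\left(4 + 0\right) \left(6 + 0\right)}{2} = \frac{4 \cdot 6}{2} = \frac{1}{2} \cdot 24 = 12$)
$l{\left(K \right)} = 1$ ($l{\left(K \right)} = 2 - \left(2 + \frac{K - 3 K}{K + K}\right) = 2 - \left(2 + \frac{\left(-2\right) K}{2 K}\right) = 2 - \left(2 + - 2 K \frac{1}{2 K}\right) = 2 - 1 = 1$)
$-76 - 135 l{\left(T \right)} = -76 - 135 = -211$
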